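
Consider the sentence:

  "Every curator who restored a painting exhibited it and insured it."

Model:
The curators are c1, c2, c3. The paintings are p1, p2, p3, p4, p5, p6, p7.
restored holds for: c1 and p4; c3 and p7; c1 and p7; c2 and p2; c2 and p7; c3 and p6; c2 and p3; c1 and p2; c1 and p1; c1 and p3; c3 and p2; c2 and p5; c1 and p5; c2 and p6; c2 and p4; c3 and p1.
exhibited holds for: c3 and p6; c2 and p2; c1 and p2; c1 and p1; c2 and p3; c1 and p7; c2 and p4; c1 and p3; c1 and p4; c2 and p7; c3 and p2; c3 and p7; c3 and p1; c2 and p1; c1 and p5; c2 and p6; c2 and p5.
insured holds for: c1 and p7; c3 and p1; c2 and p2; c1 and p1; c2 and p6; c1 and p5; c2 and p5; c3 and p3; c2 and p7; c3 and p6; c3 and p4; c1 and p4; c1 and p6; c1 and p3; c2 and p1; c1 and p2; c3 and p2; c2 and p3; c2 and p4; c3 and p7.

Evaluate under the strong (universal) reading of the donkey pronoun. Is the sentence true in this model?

True

"it" takes "a painting" as antecedent — a donkey pronoun bound across the clause boundary.
Strong reading: for every (c,p) with restored(c,p), exhibited(c,p) ∧ insured(c,p).
Restrictor pairs: (c1,p1) ✓  (c1,p2) ✓  (c1,p3) ✓  (c1,p4) ✓  (c1,p5) ✓  (c1,p7) ✓  (c2,p2) ✓  (c2,p3) ✓  (c2,p4) ✓  (c2,p5) ✓  (c2,p6) ✓  (c2,p7) ✓  (c3,p1) ✓  (c3,p2) ✓  (c3,p6) ✓  (c3,p7) ✓
Every restrictor pair satisfies the scope.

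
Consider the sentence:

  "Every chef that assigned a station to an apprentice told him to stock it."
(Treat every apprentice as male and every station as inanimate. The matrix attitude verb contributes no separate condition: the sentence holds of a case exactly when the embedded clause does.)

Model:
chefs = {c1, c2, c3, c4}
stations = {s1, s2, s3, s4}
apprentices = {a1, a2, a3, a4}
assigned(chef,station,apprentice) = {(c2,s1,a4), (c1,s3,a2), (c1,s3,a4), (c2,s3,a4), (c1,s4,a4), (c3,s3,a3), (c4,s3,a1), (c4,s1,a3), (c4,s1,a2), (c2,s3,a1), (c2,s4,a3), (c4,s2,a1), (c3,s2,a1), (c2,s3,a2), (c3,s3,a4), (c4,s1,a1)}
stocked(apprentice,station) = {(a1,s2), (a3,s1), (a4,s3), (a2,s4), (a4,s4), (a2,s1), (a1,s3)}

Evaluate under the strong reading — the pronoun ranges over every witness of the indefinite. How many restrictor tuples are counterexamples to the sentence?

6

"him" takes "an apprentice" as antecedent and "it" takes "a station"; both are donkey pronouns co-varying with the restrictor.
Strong reading: for every (c,s,a) with assigned(c,s,a), stocked(a,s).
Restrictor triples: (c1,s3,a2)→stocked(a2,s3) ✗  (c1,s3,a4)→stocked(a4,s3) ✓  (c1,s4,a4)→stocked(a4,s4) ✓  (c2,s1,a4)→stocked(a4,s1) ✗  (c2,s3,a1)→stocked(a1,s3) ✓  (c2,s3,a2)→stocked(a2,s3) ✗  (c2,s3,a4)→stocked(a4,s3) ✓  (c2,s4,a3)→stocked(a3,s4) ✗  (c3,s2,a1)→stocked(a1,s2) ✓  (c3,s3,a3)→stocked(a3,s3) ✗  (c3,s3,a4)→stocked(a4,s3) ✓  (c4,s1,a1)→stocked(a1,s1) ✗  (c4,s1,a2)→stocked(a2,s1) ✓  (c4,s1,a3)→stocked(a3,s1) ✓  (c4,s2,a1)→stocked(a1,s2) ✓  (c4,s3,a1)→stocked(a1,s3) ✓
Counterexamples (restrictor triples failing the scope): 6.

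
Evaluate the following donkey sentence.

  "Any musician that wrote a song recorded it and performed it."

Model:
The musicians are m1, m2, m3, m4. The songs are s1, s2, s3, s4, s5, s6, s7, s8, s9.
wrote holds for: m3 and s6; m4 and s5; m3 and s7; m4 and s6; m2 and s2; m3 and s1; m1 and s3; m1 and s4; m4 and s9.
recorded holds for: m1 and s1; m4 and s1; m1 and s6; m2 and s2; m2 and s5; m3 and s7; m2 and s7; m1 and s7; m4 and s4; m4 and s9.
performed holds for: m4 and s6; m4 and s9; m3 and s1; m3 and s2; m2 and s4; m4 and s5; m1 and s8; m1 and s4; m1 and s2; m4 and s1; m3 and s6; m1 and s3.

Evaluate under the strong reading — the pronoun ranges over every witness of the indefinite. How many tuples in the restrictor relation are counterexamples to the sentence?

8

"it" takes "a song" as antecedent — a donkey pronoun bound across the clause boundary.
Strong reading: for every (m,s) with wrote(m,s), recorded(m,s) ∧ performed(m,s).
Restrictor pairs: (m1,s3) ✗  (m1,s4) ✗  (m2,s2) ✗  (m3,s1) ✗  (m3,s6) ✗  (m3,s7) ✗  (m4,s5) ✗  (m4,s6) ✗  (m4,s9) ✓
Counterexamples (restrictor pairs failing the scope): 8.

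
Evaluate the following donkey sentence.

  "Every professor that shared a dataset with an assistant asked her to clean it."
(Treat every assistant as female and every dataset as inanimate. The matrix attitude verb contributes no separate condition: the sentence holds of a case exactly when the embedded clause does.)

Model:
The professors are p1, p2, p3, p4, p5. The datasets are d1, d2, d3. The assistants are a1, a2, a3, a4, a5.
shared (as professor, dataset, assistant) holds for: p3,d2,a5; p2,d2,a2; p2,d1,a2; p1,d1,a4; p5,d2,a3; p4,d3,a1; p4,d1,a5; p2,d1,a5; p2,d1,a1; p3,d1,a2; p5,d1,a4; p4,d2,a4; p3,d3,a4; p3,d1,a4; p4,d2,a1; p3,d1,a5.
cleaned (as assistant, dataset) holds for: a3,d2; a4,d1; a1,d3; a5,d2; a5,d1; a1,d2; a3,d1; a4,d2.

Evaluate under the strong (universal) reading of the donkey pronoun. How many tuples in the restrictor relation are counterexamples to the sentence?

"her" takes "an assistant" as antecedent and "it" takes "a dataset"; both are donkey pronouns co-varying with the restrictor.
Strong reading: for every (p,d,a) with shared(p,d,a), cleaned(a,d).
Restrictor triples: (p1,d1,a4)→cleaned(a4,d1) ✓  (p2,d1,a1)→cleaned(a1,d1) ✗  (p2,d1,a2)→cleaned(a2,d1) ✗  (p2,d1,a5)→cleaned(a5,d1) ✓  (p2,d2,a2)→cleaned(a2,d2) ✗  (p3,d1,a2)→cleaned(a2,d1) ✗  (p3,d1,a4)→cleaned(a4,d1) ✓  (p3,d1,a5)→cleaned(a5,d1) ✓  (p3,d2,a5)→cleaned(a5,d2) ✓  (p3,d3,a4)→cleaned(a4,d3) ✗  (p4,d1,a5)→cleaned(a5,d1) ✓  (p4,d2,a1)→cleaned(a1,d2) ✓  (p4,d2,a4)→cleaned(a4,d2) ✓  (p4,d3,a1)→cleaned(a1,d3) ✓  (p5,d1,a4)→cleaned(a4,d1) ✓  (p5,d2,a3)→cleaned(a3,d2) ✓
Counterexamples (restrictor triples failing the scope): 5.

5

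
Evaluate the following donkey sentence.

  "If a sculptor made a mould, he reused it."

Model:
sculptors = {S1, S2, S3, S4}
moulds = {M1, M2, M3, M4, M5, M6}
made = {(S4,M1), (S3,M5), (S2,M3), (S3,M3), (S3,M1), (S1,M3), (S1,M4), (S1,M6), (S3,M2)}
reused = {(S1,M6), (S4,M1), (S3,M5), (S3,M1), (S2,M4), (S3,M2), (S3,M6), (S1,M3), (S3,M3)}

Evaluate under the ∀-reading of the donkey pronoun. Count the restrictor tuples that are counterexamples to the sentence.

2

"it" takes "a mould" as antecedent — a donkey pronoun bound across the clause boundary.
Strong reading: for every (s,m) with made(s,m), reused(s,m).
Restrictor pairs: (S1,M3) ✓  (S1,M4) ✗  (S1,M6) ✓  (S2,M3) ✗  (S3,M1) ✓  (S3,M2) ✓  (S3,M3) ✓  (S3,M5) ✓  (S4,M1) ✓
Counterexamples (restrictor pairs failing the scope): 2.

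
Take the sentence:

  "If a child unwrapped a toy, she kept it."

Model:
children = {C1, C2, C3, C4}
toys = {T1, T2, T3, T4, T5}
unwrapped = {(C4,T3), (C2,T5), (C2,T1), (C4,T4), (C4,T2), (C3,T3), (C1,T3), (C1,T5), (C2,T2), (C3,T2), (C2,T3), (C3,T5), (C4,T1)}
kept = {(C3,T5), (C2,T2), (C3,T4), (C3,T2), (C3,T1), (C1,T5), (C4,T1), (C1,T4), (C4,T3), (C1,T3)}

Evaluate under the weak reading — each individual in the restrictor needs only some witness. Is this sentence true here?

"it" takes "a toy" as antecedent — a donkey pronoun bound across the clause boundary.
Weak reading: every child c with some unwrapped-toy has at least one unwrapped-toy t such that kept(c,t).
Per child: C1:✓  C2:✓  C3:✓  C4:✓
Every child in the restrictor has a witness.

True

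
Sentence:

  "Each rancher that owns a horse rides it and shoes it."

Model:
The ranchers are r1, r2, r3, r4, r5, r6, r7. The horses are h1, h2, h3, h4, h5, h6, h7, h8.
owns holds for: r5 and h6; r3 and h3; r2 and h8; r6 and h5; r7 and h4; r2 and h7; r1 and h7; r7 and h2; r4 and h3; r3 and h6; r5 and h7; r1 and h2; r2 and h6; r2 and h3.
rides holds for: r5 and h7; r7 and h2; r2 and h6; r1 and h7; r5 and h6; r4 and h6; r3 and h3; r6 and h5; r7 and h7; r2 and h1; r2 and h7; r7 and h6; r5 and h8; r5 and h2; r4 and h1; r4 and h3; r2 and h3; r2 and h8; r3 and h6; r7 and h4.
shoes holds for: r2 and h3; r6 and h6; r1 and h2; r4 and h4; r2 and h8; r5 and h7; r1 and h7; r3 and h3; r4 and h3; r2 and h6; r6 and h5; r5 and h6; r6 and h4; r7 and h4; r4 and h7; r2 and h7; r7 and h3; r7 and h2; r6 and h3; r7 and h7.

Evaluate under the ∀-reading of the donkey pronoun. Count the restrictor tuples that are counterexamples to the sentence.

2

"it" takes "a horse" as antecedent — a donkey pronoun bound across the clause boundary.
Strong reading: for every (r,h) with owns(r,h), rides(r,h) ∧ shoes(r,h).
Restrictor pairs: (r1,h2) ✗  (r1,h7) ✓  (r2,h3) ✓  (r2,h6) ✓  (r2,h7) ✓  (r2,h8) ✓  (r3,h3) ✓  (r3,h6) ✗  (r4,h3) ✓  (r5,h6) ✓  (r5,h7) ✓  (r6,h5) ✓  (r7,h2) ✓  (r7,h4) ✓
Counterexamples (restrictor pairs failing the scope): 2.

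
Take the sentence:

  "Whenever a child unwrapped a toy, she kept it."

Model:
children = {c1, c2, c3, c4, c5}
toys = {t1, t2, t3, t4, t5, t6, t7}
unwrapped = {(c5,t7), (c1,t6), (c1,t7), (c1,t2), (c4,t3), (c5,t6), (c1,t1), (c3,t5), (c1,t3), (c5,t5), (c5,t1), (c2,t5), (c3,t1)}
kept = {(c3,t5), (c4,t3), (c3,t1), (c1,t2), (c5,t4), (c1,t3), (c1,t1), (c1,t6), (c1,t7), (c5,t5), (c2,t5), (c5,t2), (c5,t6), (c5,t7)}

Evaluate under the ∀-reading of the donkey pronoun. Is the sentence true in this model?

"it" takes "a toy" as antecedent — a donkey pronoun bound across the clause boundary.
Strong reading: for every (c,t) with unwrapped(c,t), kept(c,t).
Restrictor pairs: (c1,t1) ✓  (c1,t2) ✓  (c1,t3) ✓  (c1,t6) ✓  (c1,t7) ✓  (c2,t5) ✓  (c3,t1) ✓  (c3,t5) ✓  (c4,t3) ✓  (c5,t1) ✗  (c5,t5) ✓  (c5,t6) ✓  (c5,t7) ✓
Counterexample: (c5,t1) is in unwrapped but fails the scope.

False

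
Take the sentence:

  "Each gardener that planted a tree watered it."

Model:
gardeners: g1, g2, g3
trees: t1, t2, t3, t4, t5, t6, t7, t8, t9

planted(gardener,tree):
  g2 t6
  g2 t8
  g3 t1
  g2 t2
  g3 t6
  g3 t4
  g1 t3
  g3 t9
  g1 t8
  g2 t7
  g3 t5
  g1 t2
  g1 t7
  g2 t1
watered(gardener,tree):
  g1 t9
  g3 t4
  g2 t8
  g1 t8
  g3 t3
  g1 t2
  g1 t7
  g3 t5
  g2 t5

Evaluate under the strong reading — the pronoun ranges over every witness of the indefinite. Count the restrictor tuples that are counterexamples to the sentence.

"it" takes "a tree" as antecedent — a donkey pronoun bound across the clause boundary.
Strong reading: for every (g,t) with planted(g,t), watered(g,t).
Restrictor pairs: (g1,t2) ✓  (g1,t3) ✗  (g1,t7) ✓  (g1,t8) ✓  (g2,t1) ✗  (g2,t2) ✗  (g2,t6) ✗  (g2,t7) ✗  (g2,t8) ✓  (g3,t1) ✗  (g3,t4) ✓  (g3,t5) ✓  (g3,t6) ✗  (g3,t9) ✗
Counterexamples (restrictor pairs failing the scope): 8.

8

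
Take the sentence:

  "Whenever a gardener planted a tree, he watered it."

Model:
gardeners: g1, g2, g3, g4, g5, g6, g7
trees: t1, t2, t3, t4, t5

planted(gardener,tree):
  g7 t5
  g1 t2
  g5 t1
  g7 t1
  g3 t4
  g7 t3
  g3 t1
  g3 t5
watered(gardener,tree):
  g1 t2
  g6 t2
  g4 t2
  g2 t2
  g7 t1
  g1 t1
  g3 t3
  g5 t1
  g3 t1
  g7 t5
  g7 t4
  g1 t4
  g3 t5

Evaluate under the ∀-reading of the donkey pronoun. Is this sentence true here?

False

"it" takes "a tree" as antecedent — a donkey pronoun bound across the clause boundary.
Strong reading: for every (g,t) with planted(g,t), watered(g,t).
Restrictor pairs: (g1,t2) ✓  (g3,t1) ✓  (g3,t4) ✗  (g3,t5) ✓  (g5,t1) ✓  (g7,t1) ✓  (g7,t3) ✗  (g7,t5) ✓
Counterexample: (g3,t4) is in planted but fails the scope.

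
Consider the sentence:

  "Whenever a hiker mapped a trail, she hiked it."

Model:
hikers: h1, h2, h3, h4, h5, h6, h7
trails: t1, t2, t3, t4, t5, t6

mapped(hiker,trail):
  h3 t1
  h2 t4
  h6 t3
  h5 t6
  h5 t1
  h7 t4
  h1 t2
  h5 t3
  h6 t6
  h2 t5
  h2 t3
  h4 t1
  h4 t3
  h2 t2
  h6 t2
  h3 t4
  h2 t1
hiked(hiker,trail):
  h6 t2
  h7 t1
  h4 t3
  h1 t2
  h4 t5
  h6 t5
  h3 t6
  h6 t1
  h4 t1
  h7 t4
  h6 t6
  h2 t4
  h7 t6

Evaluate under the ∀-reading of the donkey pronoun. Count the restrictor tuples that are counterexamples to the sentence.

10

"it" takes "a trail" as antecedent — a donkey pronoun bound across the clause boundary.
Strong reading: for every (h,t) with mapped(h,t), hiked(h,t).
Restrictor pairs: (h1,t2) ✓  (h2,t1) ✗  (h2,t2) ✗  (h2,t3) ✗  (h2,t4) ✓  (h2,t5) ✗  (h3,t1) ✗  (h3,t4) ✗  (h4,t1) ✓  (h4,t3) ✓  (h5,t1) ✗  (h5,t3) ✗  (h5,t6) ✗  (h6,t2) ✓  (h6,t3) ✗  (h6,t6) ✓  (h7,t4) ✓
Counterexamples (restrictor pairs failing the scope): 10.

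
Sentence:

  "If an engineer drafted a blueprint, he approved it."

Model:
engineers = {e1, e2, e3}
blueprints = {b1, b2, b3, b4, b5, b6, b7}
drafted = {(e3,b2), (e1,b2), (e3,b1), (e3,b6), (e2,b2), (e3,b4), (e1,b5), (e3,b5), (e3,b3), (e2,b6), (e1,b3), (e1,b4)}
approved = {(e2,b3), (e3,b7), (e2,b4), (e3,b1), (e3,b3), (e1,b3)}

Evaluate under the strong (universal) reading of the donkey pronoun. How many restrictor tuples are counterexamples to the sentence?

"it" takes "a blueprint" as antecedent — a donkey pronoun bound across the clause boundary.
Strong reading: for every (e,b) with drafted(e,b), approved(e,b).
Restrictor pairs: (e1,b2) ✗  (e1,b3) ✓  (e1,b4) ✗  (e1,b5) ✗  (e2,b2) ✗  (e2,b6) ✗  (e3,b1) ✓  (e3,b2) ✗  (e3,b3) ✓  (e3,b4) ✗  (e3,b5) ✗  (e3,b6) ✗
Counterexamples (restrictor pairs failing the scope): 9.

9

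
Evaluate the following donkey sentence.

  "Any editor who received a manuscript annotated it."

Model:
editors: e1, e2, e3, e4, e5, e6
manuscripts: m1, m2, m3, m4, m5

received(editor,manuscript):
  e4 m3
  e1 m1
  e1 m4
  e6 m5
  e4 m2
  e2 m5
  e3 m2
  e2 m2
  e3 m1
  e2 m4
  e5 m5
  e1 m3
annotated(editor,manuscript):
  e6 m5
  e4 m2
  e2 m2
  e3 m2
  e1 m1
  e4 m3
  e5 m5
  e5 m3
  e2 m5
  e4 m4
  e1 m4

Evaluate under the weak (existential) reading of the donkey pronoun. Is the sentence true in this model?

True

"it" takes "a manuscript" as antecedent — a donkey pronoun bound across the clause boundary.
Weak reading: every editor e with some received-manuscript has at least one received-manuscript m such that annotated(e,m).
Per editor: e1:✓  e2:✓  e3:✓  e4:✓  e5:✓  e6:✓
Every editor in the restrictor has a witness.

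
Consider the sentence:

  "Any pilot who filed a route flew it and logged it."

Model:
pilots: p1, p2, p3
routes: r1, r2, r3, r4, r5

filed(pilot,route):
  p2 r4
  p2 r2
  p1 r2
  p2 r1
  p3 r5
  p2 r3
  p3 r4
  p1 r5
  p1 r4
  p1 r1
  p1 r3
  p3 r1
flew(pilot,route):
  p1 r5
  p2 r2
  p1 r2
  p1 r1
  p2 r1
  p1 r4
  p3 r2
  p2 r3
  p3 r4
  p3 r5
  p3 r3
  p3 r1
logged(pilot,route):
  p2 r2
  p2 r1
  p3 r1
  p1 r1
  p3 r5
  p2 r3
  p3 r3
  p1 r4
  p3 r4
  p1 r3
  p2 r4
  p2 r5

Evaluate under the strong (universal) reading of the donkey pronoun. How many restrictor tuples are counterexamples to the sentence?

4

"it" takes "a route" as antecedent — a donkey pronoun bound across the clause boundary.
Strong reading: for every (p,r) with filed(p,r), flew(p,r) ∧ logged(p,r).
Restrictor pairs: (p1,r1) ✓  (p1,r2) ✗  (p1,r3) ✗  (p1,r4) ✓  (p1,r5) ✗  (p2,r1) ✓  (p2,r2) ✓  (p2,r3) ✓  (p2,r4) ✗  (p3,r1) ✓  (p3,r4) ✓  (p3,r5) ✓
Counterexamples (restrictor pairs failing the scope): 4.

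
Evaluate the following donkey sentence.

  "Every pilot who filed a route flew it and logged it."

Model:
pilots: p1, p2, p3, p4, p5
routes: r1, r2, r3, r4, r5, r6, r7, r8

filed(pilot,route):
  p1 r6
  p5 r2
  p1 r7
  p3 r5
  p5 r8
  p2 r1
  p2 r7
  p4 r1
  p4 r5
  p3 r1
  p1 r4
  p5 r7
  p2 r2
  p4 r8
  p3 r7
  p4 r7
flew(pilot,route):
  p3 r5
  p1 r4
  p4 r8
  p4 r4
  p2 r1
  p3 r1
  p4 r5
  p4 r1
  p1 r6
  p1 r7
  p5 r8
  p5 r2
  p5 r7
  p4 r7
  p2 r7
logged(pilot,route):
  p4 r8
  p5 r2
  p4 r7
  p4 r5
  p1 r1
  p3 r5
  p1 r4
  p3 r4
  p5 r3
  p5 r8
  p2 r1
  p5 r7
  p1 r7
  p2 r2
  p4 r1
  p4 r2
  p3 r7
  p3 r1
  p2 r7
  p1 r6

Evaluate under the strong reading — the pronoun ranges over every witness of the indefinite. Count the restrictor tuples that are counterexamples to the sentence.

"it" takes "a route" as antecedent — a donkey pronoun bound across the clause boundary.
Strong reading: for every (p,r) with filed(p,r), flew(p,r) ∧ logged(p,r).
Restrictor pairs: (p1,r4) ✓  (p1,r6) ✓  (p1,r7) ✓  (p2,r1) ✓  (p2,r2) ✗  (p2,r7) ✓  (p3,r1) ✓  (p3,r5) ✓  (p3,r7) ✗  (p4,r1) ✓  (p4,r5) ✓  (p4,r7) ✓  (p4,r8) ✓  (p5,r2) ✓  (p5,r7) ✓  (p5,r8) ✓
Counterexamples (restrictor pairs failing the scope): 2.

2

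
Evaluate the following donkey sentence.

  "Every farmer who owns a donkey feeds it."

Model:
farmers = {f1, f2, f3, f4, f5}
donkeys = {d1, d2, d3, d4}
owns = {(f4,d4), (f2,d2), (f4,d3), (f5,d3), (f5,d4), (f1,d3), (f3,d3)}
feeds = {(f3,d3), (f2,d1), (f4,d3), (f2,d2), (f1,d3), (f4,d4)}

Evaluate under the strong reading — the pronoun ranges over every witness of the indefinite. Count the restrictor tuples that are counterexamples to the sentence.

2

"it" takes "a donkey" as antecedent — a donkey pronoun bound across the clause boundary.
Strong reading: for every (f,d) with owns(f,d), feeds(f,d).
Restrictor pairs: (f1,d3) ✓  (f2,d2) ✓  (f3,d3) ✓  (f4,d3) ✓  (f4,d4) ✓  (f5,d3) ✗  (f5,d4) ✗
Counterexamples (restrictor pairs failing the scope): 2.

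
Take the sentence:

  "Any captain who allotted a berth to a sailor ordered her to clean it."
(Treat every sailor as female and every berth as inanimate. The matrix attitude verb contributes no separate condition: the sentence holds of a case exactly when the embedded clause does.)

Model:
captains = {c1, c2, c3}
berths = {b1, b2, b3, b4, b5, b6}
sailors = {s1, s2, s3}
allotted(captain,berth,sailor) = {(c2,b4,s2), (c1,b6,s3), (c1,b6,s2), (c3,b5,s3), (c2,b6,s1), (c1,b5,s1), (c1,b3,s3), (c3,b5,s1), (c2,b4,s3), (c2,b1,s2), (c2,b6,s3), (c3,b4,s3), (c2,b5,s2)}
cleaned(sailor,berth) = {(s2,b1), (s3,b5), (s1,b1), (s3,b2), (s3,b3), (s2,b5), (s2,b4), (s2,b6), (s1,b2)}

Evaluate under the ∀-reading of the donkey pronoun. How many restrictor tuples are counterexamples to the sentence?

7

"her" takes "a sailor" as antecedent and "it" takes "a berth"; both are donkey pronouns co-varying with the restrictor.
Strong reading: for every (c,b,s) with allotted(c,b,s), cleaned(s,b).
Restrictor triples: (c1,b3,s3)→cleaned(s3,b3) ✓  (c1,b5,s1)→cleaned(s1,b5) ✗  (c1,b6,s2)→cleaned(s2,b6) ✓  (c1,b6,s3)→cleaned(s3,b6) ✗  (c2,b1,s2)→cleaned(s2,b1) ✓  (c2,b4,s2)→cleaned(s2,b4) ✓  (c2,b4,s3)→cleaned(s3,b4) ✗  (c2,b5,s2)→cleaned(s2,b5) ✓  (c2,b6,s1)→cleaned(s1,b6) ✗  (c2,b6,s3)→cleaned(s3,b6) ✗  (c3,b4,s3)→cleaned(s3,b4) ✗  (c3,b5,s1)→cleaned(s1,b5) ✗  (c3,b5,s3)→cleaned(s3,b5) ✓
Counterexamples (restrictor triples failing the scope): 7.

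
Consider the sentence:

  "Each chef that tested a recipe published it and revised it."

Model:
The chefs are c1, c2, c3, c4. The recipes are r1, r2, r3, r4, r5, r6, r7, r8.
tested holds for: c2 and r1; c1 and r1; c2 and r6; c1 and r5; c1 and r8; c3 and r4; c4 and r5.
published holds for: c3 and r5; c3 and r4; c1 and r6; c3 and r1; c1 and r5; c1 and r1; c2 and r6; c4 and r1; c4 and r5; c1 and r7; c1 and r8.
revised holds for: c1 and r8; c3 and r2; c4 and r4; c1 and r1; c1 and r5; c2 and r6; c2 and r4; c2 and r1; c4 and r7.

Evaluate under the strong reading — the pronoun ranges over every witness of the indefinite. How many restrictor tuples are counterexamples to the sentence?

"it" takes "a recipe" as antecedent — a donkey pronoun bound across the clause boundary.
Strong reading: for every (c,r) with tested(c,r), published(c,r) ∧ revised(c,r).
Restrictor pairs: (c1,r1) ✓  (c1,r5) ✓  (c1,r8) ✓  (c2,r1) ✗  (c2,r6) ✓  (c3,r4) ✗  (c4,r5) ✗
Counterexamples (restrictor pairs failing the scope): 3.

3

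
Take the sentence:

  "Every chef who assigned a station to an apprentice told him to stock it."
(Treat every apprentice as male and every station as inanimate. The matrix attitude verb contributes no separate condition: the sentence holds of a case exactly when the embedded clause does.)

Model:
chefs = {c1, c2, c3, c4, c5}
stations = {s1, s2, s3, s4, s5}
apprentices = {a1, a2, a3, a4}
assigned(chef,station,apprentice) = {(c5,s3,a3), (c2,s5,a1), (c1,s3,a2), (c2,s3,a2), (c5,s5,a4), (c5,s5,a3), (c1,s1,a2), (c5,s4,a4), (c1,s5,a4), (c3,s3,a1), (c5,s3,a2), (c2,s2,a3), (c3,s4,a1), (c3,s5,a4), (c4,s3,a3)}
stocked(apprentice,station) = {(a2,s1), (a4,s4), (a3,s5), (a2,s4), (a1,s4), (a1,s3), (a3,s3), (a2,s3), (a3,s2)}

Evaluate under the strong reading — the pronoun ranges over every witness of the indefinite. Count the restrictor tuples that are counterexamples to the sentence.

"him" takes "an apprentice" as antecedent and "it" takes "a station"; both are donkey pronouns co-varying with the restrictor.
Strong reading: for every (c,s,a) with assigned(c,s,a), stocked(a,s).
Restrictor triples: (c1,s1,a2)→stocked(a2,s1) ✓  (c1,s3,a2)→stocked(a2,s3) ✓  (c1,s5,a4)→stocked(a4,s5) ✗  (c2,s2,a3)→stocked(a3,s2) ✓  (c2,s3,a2)→stocked(a2,s3) ✓  (c2,s5,a1)→stocked(a1,s5) ✗  (c3,s3,a1)→stocked(a1,s3) ✓  (c3,s4,a1)→stocked(a1,s4) ✓  (c3,s5,a4)→stocked(a4,s5) ✗  (c4,s3,a3)→stocked(a3,s3) ✓  (c5,s3,a2)→stocked(a2,s3) ✓  (c5,s3,a3)→stocked(a3,s3) ✓  (c5,s4,a4)→stocked(a4,s4) ✓  (c5,s5,a3)→stocked(a3,s5) ✓  (c5,s5,a4)→stocked(a4,s5) ✗
Counterexamples (restrictor triples failing the scope): 4.

4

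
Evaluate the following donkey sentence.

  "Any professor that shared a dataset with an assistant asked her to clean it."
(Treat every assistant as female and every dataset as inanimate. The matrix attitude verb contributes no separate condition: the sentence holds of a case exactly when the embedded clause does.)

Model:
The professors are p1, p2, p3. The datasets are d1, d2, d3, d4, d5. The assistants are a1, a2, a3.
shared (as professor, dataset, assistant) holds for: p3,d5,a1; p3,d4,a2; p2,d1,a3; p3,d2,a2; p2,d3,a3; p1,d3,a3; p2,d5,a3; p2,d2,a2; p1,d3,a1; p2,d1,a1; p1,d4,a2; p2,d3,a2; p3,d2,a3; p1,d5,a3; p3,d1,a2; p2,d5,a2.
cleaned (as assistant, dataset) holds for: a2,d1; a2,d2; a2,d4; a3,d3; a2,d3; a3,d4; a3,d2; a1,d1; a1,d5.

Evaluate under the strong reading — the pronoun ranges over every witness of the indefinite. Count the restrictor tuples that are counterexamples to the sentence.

"her" takes "an assistant" as antecedent and "it" takes "a dataset"; both are donkey pronouns co-varying with the restrictor.
Strong reading: for every (p,d,a) with shared(p,d,a), cleaned(a,d).
Restrictor triples: (p1,d3,a1)→cleaned(a1,d3) ✗  (p1,d3,a3)→cleaned(a3,d3) ✓  (p1,d4,a2)→cleaned(a2,d4) ✓  (p1,d5,a3)→cleaned(a3,d5) ✗  (p2,d1,a1)→cleaned(a1,d1) ✓  (p2,d1,a3)→cleaned(a3,d1) ✗  (p2,d2,a2)→cleaned(a2,d2) ✓  (p2,d3,a2)→cleaned(a2,d3) ✓  (p2,d3,a3)→cleaned(a3,d3) ✓  (p2,d5,a2)→cleaned(a2,d5) ✗  (p2,d5,a3)→cleaned(a3,d5) ✗  (p3,d1,a2)→cleaned(a2,d1) ✓  (p3,d2,a2)→cleaned(a2,d2) ✓  (p3,d2,a3)→cleaned(a3,d2) ✓  (p3,d4,a2)→cleaned(a2,d4) ✓  (p3,d5,a1)→cleaned(a1,d5) ✓
Counterexamples (restrictor triples failing the scope): 5.

5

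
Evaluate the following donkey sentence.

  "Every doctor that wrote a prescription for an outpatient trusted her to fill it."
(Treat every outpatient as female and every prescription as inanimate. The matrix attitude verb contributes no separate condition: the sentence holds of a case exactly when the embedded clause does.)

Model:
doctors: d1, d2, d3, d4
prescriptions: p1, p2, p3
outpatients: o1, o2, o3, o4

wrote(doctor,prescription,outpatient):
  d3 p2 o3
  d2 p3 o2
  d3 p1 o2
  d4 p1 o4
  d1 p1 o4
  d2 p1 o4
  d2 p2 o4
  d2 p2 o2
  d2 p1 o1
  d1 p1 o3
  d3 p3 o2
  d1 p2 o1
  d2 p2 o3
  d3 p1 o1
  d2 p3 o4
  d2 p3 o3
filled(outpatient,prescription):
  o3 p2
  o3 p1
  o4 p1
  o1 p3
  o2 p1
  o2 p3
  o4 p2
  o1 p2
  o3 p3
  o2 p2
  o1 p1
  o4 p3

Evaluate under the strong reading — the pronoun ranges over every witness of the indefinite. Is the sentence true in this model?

True

"her" takes "an outpatient" as antecedent and "it" takes "a prescription"; both are donkey pronouns co-varying with the restrictor.
Strong reading: for every (d,p,o) with wrote(d,p,o), filled(o,p).
Restrictor triples: (d1,p1,o3)→filled(o3,p1) ✓  (d1,p1,o4)→filled(o4,p1) ✓  (d1,p2,o1)→filled(o1,p2) ✓  (d2,p1,o1)→filled(o1,p1) ✓  (d2,p1,o4)→filled(o4,p1) ✓  (d2,p2,o2)→filled(o2,p2) ✓  (d2,p2,o3)→filled(o3,p2) ✓  (d2,p2,o4)→filled(o4,p2) ✓  (d2,p3,o2)→filled(o2,p3) ✓  (d2,p3,o3)→filled(o3,p3) ✓  (d2,p3,o4)→filled(o4,p3) ✓  (d3,p1,o1)→filled(o1,p1) ✓  (d3,p1,o2)→filled(o2,p1) ✓  (d3,p2,o3)→filled(o3,p2) ✓  (d3,p3,o2)→filled(o2,p3) ✓  (d4,p1,o4)→filled(o4,p1) ✓
Every restrictor triple satisfies the scope.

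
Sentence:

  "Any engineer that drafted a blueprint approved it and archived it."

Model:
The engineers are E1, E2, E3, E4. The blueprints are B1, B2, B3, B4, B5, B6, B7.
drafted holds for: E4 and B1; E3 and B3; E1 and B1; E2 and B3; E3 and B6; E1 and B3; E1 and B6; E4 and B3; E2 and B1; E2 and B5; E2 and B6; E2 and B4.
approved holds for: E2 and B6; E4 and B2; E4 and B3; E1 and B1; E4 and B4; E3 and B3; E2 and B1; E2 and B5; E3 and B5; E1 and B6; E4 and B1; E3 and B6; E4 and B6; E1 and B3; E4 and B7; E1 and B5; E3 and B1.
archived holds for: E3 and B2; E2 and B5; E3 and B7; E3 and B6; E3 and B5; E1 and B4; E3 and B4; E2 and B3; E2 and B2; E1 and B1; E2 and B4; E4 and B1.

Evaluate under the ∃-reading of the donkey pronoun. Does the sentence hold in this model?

"it" takes "a blueprint" as antecedent — a donkey pronoun bound across the clause boundary.
Weak reading: every engineer e with some drafted-blueprint has at least one drafted-blueprint b such that approved(e,b) ∧ archived(e,b).
Per engineer: E1:✓  E2:✓  E3:✓  E4:✓
Every engineer in the restrictor has a witness.

True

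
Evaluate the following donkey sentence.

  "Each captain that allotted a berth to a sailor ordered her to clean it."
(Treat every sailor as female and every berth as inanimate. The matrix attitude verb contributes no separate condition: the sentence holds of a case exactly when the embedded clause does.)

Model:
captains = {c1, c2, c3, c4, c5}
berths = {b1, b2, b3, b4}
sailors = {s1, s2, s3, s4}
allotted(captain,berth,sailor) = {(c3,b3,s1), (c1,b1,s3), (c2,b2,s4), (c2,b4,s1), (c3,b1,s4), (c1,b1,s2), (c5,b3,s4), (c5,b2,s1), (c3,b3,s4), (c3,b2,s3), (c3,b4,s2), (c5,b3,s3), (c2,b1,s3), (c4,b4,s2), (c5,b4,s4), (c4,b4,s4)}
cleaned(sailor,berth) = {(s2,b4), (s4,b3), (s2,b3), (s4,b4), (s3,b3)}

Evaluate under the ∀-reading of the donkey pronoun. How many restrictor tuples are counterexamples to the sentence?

9

"her" takes "a sailor" as antecedent and "it" takes "a berth"; both are donkey pronouns co-varying with the restrictor.
Strong reading: for every (c,b,s) with allotted(c,b,s), cleaned(s,b).
Restrictor triples: (c1,b1,s2)→cleaned(s2,b1) ✗  (c1,b1,s3)→cleaned(s3,b1) ✗  (c2,b1,s3)→cleaned(s3,b1) ✗  (c2,b2,s4)→cleaned(s4,b2) ✗  (c2,b4,s1)→cleaned(s1,b4) ✗  (c3,b1,s4)→cleaned(s4,b1) ✗  (c3,b2,s3)→cleaned(s3,b2) ✗  (c3,b3,s1)→cleaned(s1,b3) ✗  (c3,b3,s4)→cleaned(s4,b3) ✓  (c3,b4,s2)→cleaned(s2,b4) ✓  (c4,b4,s2)→cleaned(s2,b4) ✓  (c4,b4,s4)→cleaned(s4,b4) ✓  (c5,b2,s1)→cleaned(s1,b2) ✗  (c5,b3,s3)→cleaned(s3,b3) ✓  (c5,b3,s4)→cleaned(s4,b3) ✓  (c5,b4,s4)→cleaned(s4,b4) ✓
Counterexamples (restrictor triples failing the scope): 9.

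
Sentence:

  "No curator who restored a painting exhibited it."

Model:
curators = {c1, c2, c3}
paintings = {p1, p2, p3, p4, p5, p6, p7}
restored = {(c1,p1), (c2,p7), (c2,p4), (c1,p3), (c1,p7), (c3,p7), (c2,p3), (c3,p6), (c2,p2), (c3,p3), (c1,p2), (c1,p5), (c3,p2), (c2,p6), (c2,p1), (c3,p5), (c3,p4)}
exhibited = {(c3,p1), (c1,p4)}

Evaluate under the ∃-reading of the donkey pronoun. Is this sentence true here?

"it" takes "a painting" as antecedent — a donkey pronoun bound across the clause boundary.
Truth condition: for no (c,p) with restored(c,p) does exhibited(c,p) hold.
Restrictor pairs — does the scope hold? (c1,p1):fails  (c1,p2):fails  (c1,p3):fails  (c1,p5):fails  (c1,p7):fails  (c2,p1):fails  (c2,p2):fails  (c2,p3):fails  (c2,p4):fails  (c2,p6):fails  (c2,p7):fails  (c3,p2):fails  (c3,p3):fails  (c3,p4):fails  (c3,p5):fails  (c3,p6):fails  (c3,p7):fails
Scope holds for no restrictor pair, so the sentence is true.

True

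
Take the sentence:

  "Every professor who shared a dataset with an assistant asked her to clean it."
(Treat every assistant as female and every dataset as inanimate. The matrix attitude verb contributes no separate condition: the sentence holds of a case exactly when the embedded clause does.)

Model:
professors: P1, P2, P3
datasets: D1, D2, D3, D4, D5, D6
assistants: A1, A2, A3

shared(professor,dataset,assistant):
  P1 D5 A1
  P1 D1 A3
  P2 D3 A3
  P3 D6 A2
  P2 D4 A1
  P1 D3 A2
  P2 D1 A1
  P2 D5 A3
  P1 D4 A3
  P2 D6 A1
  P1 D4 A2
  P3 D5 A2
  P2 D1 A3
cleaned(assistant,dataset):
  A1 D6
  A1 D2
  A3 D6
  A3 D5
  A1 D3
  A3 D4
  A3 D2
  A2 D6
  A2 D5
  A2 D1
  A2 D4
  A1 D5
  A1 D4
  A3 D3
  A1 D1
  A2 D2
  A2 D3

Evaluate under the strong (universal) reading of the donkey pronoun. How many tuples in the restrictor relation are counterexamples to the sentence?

"her" takes "an assistant" as antecedent and "it" takes "a dataset"; both are donkey pronouns co-varying with the restrictor.
Strong reading: for every (p,d,a) with shared(p,d,a), cleaned(a,d).
Restrictor triples: (P1,D1,A3)→cleaned(A3,D1) ✗  (P1,D3,A2)→cleaned(A2,D3) ✓  (P1,D4,A2)→cleaned(A2,D4) ✓  (P1,D4,A3)→cleaned(A3,D4) ✓  (P1,D5,A1)→cleaned(A1,D5) ✓  (P2,D1,A1)→cleaned(A1,D1) ✓  (P2,D1,A3)→cleaned(A3,D1) ✗  (P2,D3,A3)→cleaned(A3,D3) ✓  (P2,D4,A1)→cleaned(A1,D4) ✓  (P2,D5,A3)→cleaned(A3,D5) ✓  (P2,D6,A1)→cleaned(A1,D6) ✓  (P3,D5,A2)→cleaned(A2,D5) ✓  (P3,D6,A2)→cleaned(A2,D6) ✓
Counterexamples (restrictor triples failing the scope): 2.

2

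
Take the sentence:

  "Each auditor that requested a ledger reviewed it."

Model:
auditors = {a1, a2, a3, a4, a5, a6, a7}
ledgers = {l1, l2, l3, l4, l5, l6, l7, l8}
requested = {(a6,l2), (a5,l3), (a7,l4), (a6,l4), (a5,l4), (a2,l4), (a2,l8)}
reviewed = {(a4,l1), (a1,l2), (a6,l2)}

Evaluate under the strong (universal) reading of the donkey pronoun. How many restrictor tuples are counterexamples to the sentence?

"it" takes "a ledger" as antecedent — a donkey pronoun bound across the clause boundary.
Strong reading: for every (a,l) with requested(a,l), reviewed(a,l).
Restrictor pairs: (a2,l4) ✗  (a2,l8) ✗  (a5,l3) ✗  (a5,l4) ✗  (a6,l2) ✓  (a6,l4) ✗  (a7,l4) ✗
Counterexamples (restrictor pairs failing the scope): 6.

6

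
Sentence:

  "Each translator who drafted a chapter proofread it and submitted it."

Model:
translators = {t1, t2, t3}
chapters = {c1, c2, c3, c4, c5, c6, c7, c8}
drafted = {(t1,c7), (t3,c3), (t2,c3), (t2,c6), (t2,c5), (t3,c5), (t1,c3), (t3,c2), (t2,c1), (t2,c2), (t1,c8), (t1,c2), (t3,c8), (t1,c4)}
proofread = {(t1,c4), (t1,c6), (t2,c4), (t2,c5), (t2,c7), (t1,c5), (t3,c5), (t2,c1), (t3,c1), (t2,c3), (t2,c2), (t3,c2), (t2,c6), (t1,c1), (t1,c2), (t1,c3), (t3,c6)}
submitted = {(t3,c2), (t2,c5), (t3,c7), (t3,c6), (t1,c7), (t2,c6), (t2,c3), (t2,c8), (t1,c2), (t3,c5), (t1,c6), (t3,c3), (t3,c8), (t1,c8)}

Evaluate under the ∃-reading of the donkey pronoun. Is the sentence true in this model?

"it" takes "a chapter" as antecedent — a donkey pronoun bound across the clause boundary.
Weak reading: every translator t with some drafted-chapter has at least one drafted-chapter c such that proofread(t,c) ∧ submitted(t,c).
Per translator: t1:✓  t2:✓  t3:✓
Every translator in the restrictor has a witness.

True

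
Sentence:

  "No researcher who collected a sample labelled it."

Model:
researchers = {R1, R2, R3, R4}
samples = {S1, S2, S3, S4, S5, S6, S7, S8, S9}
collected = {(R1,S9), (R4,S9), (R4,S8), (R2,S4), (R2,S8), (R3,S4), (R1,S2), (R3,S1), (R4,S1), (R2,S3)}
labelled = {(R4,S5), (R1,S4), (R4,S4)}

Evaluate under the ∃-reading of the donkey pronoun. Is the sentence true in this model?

True

"it" takes "a sample" as antecedent — a donkey pronoun bound across the clause boundary.
Truth condition: for no (r,s) with collected(r,s) does labelled(r,s) hold.
Restrictor pairs — does the scope hold? (R1,S2):fails  (R1,S9):fails  (R2,S3):fails  (R2,S4):fails  (R2,S8):fails  (R3,S1):fails  (R3,S4):fails  (R4,S1):fails  (R4,S8):fails  (R4,S9):fails
Scope holds for no restrictor pair, so the sentence is true.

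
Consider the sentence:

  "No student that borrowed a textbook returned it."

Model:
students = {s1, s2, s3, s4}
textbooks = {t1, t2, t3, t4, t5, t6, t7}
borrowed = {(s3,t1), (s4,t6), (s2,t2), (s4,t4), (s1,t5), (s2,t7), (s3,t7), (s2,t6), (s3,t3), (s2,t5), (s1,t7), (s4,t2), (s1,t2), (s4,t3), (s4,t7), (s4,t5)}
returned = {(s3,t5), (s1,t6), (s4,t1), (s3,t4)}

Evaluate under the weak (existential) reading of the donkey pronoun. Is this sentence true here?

True

"it" takes "a textbook" as antecedent — a donkey pronoun bound across the clause boundary.
Truth condition: for no (s,t) with borrowed(s,t) does returned(s,t) hold.
Restrictor pairs — does the scope hold? (s1,t2):fails  (s1,t5):fails  (s1,t7):fails  (s2,t2):fails  (s2,t5):fails  (s2,t6):fails  (s2,t7):fails  (s3,t1):fails  (s3,t3):fails  (s3,t7):fails  (s4,t2):fails  (s4,t3):fails  (s4,t4):fails  (s4,t5):fails  (s4,t6):fails  (s4,t7):fails
Scope holds for no restrictor pair, so the sentence is true.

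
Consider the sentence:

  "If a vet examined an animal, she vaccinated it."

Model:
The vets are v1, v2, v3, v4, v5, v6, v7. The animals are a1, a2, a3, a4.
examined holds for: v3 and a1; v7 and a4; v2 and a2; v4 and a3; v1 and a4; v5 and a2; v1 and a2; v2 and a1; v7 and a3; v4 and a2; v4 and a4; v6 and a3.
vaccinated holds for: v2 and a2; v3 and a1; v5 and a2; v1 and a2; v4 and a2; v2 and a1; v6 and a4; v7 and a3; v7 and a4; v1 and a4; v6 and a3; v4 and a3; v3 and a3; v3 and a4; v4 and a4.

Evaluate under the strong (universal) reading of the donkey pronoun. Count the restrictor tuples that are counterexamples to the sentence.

0

"it" takes "an animal" as antecedent — a donkey pronoun bound across the clause boundary.
Strong reading: for every (v,a) with examined(v,a), vaccinated(v,a).
Restrictor pairs: (v1,a2) ✓  (v1,a4) ✓  (v2,a1) ✓  (v2,a2) ✓  (v3,a1) ✓  (v4,a2) ✓  (v4,a3) ✓  (v4,a4) ✓  (v5,a2) ✓  (v6,a3) ✓  (v7,a3) ✓  (v7,a4) ✓
Counterexamples (restrictor pairs failing the scope): 0.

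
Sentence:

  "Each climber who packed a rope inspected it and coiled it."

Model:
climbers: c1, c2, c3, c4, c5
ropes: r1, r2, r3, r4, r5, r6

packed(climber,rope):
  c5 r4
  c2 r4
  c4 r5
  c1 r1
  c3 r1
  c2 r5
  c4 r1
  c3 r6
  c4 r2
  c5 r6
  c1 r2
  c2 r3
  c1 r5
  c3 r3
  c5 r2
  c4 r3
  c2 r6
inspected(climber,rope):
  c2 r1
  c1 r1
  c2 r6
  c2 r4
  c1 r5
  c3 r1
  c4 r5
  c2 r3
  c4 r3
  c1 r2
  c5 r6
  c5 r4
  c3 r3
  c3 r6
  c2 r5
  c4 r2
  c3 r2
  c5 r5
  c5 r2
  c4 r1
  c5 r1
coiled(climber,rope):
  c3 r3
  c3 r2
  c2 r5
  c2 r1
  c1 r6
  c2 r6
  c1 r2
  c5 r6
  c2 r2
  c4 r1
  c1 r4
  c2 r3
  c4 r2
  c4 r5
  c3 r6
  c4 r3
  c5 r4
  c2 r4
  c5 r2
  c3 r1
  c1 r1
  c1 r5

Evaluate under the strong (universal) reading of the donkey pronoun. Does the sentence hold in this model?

True

"it" takes "a rope" as antecedent — a donkey pronoun bound across the clause boundary.
Strong reading: for every (c,r) with packed(c,r), inspected(c,r) ∧ coiled(c,r).
Restrictor pairs: (c1,r1) ✓  (c1,r2) ✓  (c1,r5) ✓  (c2,r3) ✓  (c2,r4) ✓  (c2,r5) ✓  (c2,r6) ✓  (c3,r1) ✓  (c3,r3) ✓  (c3,r6) ✓  (c4,r1) ✓  (c4,r2) ✓  (c4,r3) ✓  (c4,r5) ✓  (c5,r2) ✓  (c5,r4) ✓  (c5,r6) ✓
Every restrictor pair satisfies the scope.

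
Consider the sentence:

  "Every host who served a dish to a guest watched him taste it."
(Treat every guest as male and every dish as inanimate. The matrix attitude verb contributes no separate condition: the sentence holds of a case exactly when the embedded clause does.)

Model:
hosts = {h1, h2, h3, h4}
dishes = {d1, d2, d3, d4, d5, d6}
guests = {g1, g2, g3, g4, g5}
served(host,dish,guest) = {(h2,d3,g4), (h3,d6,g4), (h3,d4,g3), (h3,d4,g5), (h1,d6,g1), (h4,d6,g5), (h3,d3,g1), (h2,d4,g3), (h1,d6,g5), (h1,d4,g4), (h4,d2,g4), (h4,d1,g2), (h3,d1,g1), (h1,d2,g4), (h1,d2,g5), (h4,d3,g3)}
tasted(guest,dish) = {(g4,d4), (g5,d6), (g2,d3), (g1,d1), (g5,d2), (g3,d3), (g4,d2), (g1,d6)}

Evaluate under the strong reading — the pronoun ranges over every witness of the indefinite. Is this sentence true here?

False

"him" takes "a guest" as antecedent and "it" takes "a dish"; both are donkey pronouns co-varying with the restrictor.
Strong reading: for every (h,d,g) with served(h,d,g), tasted(g,d).
Restrictor triples: (h1,d2,g4)→tasted(g4,d2) ✓  (h1,d2,g5)→tasted(g5,d2) ✓  (h1,d4,g4)→tasted(g4,d4) ✓  (h1,d6,g1)→tasted(g1,d6) ✓  (h1,d6,g5)→tasted(g5,d6) ✓  (h2,d3,g4)→tasted(g4,d3) ✗  (h2,d4,g3)→tasted(g3,d4) ✗  (h3,d1,g1)→tasted(g1,d1) ✓  (h3,d3,g1)→tasted(g1,d3) ✗  (h3,d4,g3)→tasted(g3,d4) ✗  (h3,d4,g5)→tasted(g5,d4) ✗  (h3,d6,g4)→tasted(g4,d6) ✗  (h4,d1,g2)→tasted(g2,d1) ✗  (h4,d2,g4)→tasted(g4,d2) ✓  (h4,d3,g3)→tasted(g3,d3) ✓  (h4,d6,g5)→tasted(g5,d6) ✓
Counterexample: (h2,d3,g4) — tasted(g4,d3) does not hold.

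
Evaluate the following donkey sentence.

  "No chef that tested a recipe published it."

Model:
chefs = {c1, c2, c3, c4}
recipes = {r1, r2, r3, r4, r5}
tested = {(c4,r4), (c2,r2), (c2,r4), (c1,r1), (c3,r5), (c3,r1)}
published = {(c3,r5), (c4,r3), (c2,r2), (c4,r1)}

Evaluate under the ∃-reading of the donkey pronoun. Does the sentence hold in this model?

"it" takes "a recipe" as antecedent — a donkey pronoun bound across the clause boundary.
Truth condition: for no (c,r) with tested(c,r) does published(c,r) hold.
Restrictor pairs — does the scope hold? (c1,r1):fails  (c2,r2):holds  (c2,r4):fails  (c3,r1):fails  (c3,r5):holds  (c4,r4):fails
Scope holds for 2 pair(s), so the sentence is false.

False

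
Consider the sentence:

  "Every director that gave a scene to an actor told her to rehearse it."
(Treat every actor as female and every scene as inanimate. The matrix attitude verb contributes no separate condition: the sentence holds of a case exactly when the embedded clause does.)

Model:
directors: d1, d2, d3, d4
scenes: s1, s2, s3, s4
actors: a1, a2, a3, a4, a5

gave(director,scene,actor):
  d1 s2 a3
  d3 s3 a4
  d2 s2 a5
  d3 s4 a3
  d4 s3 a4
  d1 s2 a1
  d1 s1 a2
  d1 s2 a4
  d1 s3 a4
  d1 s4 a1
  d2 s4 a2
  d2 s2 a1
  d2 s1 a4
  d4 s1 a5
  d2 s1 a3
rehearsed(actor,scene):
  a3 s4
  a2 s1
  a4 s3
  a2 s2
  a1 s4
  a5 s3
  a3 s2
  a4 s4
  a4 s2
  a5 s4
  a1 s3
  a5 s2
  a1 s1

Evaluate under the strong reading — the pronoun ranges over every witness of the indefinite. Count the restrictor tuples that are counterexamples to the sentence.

"her" takes "an actor" as antecedent and "it" takes "a scene"; both are donkey pronouns co-varying with the restrictor.
Strong reading: for every (d,s,a) with gave(d,s,a), rehearsed(a,s).
Restrictor triples: (d1,s1,a2)→rehearsed(a2,s1) ✓  (d1,s2,a1)→rehearsed(a1,s2) ✗  (d1,s2,a3)→rehearsed(a3,s2) ✓  (d1,s2,a4)→rehearsed(a4,s2) ✓  (d1,s3,a4)→rehearsed(a4,s3) ✓  (d1,s4,a1)→rehearsed(a1,s4) ✓  (d2,s1,a3)→rehearsed(a3,s1) ✗  (d2,s1,a4)→rehearsed(a4,s1) ✗  (d2,s2,a1)→rehearsed(a1,s2) ✗  (d2,s2,a5)→rehearsed(a5,s2) ✓  (d2,s4,a2)→rehearsed(a2,s4) ✗  (d3,s3,a4)→rehearsed(a4,s3) ✓  (d3,s4,a3)→rehearsed(a3,s4) ✓  (d4,s1,a5)→rehearsed(a5,s1) ✗  (d4,s3,a4)→rehearsed(a4,s3) ✓
Counterexamples (restrictor triples failing the scope): 6.

6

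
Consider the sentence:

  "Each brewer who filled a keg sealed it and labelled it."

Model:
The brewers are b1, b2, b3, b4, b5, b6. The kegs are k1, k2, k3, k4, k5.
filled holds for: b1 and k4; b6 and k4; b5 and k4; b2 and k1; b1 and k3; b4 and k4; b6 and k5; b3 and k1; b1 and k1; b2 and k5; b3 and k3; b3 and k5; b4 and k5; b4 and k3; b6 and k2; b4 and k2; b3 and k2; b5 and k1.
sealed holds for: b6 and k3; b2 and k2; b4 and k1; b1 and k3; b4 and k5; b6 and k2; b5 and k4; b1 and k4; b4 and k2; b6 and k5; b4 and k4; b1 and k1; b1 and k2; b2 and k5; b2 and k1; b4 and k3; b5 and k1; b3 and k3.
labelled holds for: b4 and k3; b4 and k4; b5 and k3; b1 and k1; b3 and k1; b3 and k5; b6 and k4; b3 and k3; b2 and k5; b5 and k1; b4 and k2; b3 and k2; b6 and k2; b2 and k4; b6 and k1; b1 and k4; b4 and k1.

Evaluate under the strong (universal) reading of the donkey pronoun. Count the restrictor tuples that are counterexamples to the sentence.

9

"it" takes "a keg" as antecedent — a donkey pronoun bound across the clause boundary.
Strong reading: for every (b,k) with filled(b,k), sealed(b,k) ∧ labelled(b,k).
Restrictor pairs: (b1,k1) ✓  (b1,k3) ✗  (b1,k4) ✓  (b2,k1) ✗  (b2,k5) ✓  (b3,k1) ✗  (b3,k2) ✗  (b3,k3) ✓  (b3,k5) ✗  (b4,k2) ✓  (b4,k3) ✓  (b4,k4) ✓  (b4,k5) ✗  (b5,k1) ✓  (b5,k4) ✗  (b6,k2) ✓  (b6,k4) ✗  (b6,k5) ✗
Counterexamples (restrictor pairs failing the scope): 9.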